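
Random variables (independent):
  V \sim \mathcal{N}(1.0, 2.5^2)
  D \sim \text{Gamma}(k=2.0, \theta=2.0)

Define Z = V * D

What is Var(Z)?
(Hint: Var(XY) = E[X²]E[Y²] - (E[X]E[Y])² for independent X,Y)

Var(XY) = E[X²]E[Y²] - (E[X]E[Y])²
E[V] = 1, Var(V) = 6.25
E[D] = 4, Var(D) = 8
E[V²] = 6.25 + 1² = 7.25
E[D²] = 8 + 4² = 24
Var(Z) = 7.25*24 - (1*4)²
= 174 - 16 = 158

158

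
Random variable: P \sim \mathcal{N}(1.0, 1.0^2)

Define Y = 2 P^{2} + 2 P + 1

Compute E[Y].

E[Y] = 2*E[P²] + 2*E[P] + 1
E[P] = 1
E[P²] = Var(P) + (E[P])² = 1 + 1 = 2
E[Y] = 2*2 + 2*1 + 1 = 7

7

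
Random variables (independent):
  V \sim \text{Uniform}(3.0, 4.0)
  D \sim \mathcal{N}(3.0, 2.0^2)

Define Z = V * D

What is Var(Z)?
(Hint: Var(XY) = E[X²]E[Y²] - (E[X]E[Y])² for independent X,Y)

Var(XY) = E[X²]E[Y²] - (E[X]E[Y])²
E[V] = 3.5, Var(V) = 0.083333333
E[D] = 3, Var(D) = 4
E[V²] = 0.083333333 + 3.5² = 12.333333
E[D²] = 4 + 3² = 13
Var(Z) = 12.333333*13 - (3.5*3)²
= 160.33333 - 110.25 = 50.083333

50.083333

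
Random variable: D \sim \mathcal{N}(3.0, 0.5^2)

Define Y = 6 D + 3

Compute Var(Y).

For Y = aD + b: Var(Y) = a² * Var(D)
Var(D) = 0.5^2 = 0.25
Var(Y) = 6² * 0.25 = 36 * 0.25 = 9

9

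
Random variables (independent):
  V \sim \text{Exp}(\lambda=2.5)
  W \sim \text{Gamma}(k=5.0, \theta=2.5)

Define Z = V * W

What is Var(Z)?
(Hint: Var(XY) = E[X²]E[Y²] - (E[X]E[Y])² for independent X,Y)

Var(XY) = E[X²]E[Y²] - (E[X]E[Y])²
E[V] = 0.4, Var(V) = 0.16
E[W] = 12.5, Var(W) = 31.25
E[V²] = 0.16 + 0.4² = 0.32
E[W²] = 31.25 + 12.5² = 187.5
Var(Z) = 0.32*187.5 - (0.4*12.5)²
= 60 - 25 = 35

35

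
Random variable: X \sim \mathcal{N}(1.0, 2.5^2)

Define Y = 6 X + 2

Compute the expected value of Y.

For Y = 6X + 2:
E[Y] = 6 * E[X] + 2
E[X] = 1.0 = 1
E[Y] = 6 * 1 + 2 = 8

8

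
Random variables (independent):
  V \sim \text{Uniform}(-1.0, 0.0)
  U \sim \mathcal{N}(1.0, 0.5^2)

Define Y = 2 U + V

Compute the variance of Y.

For independent RVs: Var(aX + bY) = a²Var(X) + b²Var(Y)
Var(V) = 0.083333333
Var(U) = 0.25
Var(Y) = 1²*0.083333333 + 2²*0.25
= 1*0.083333333 + 4*0.25 = 1.0833333

1.0833333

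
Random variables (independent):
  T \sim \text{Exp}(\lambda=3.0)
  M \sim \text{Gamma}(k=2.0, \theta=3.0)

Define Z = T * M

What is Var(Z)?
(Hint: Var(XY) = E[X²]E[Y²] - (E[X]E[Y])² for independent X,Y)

Var(XY) = E[X²]E[Y²] - (E[X]E[Y])²
E[T] = 0.33333333, Var(T) = 0.11111111
E[M] = 6, Var(M) = 18
E[T²] = 0.11111111 + 0.33333333² = 0.22222222
E[M²] = 18 + 6² = 54
Var(Z) = 0.22222222*54 - (0.33333333*6)²
= 12 - 4 = 8

8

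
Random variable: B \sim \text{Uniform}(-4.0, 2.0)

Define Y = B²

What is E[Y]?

E[B²] = Var(B) + (E[B])² = 3 + 1 = 4

4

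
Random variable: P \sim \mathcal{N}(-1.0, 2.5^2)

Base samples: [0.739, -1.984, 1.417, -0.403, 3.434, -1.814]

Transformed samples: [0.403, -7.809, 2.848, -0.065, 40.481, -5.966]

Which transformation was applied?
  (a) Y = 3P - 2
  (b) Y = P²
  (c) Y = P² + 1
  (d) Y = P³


Checking option (d) Y = P³:
  P = 0.739 -> Y = 0.403 ✓
  P = -1.984 -> Y = -7.809 ✓
  P = 1.417 -> Y = 2.848 ✓
All samples match this transformation.

(d) P³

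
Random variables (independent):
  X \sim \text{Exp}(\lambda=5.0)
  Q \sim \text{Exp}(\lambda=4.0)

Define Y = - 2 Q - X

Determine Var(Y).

For independent RVs: Var(aX + bY) = a²Var(X) + b²Var(Y)
Var(X) = 0.04
Var(Q) = 0.0625
Var(Y) = (-1)²*0.04 + (-2)²*0.0625
= 1*0.04 + 4*0.0625 = 0.29

0.29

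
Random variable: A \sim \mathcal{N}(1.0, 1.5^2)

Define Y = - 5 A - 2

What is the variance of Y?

For Y = aA + b: Var(Y) = a² * Var(A)
Var(A) = 1.5^2 = 2.25
Var(Y) = (-5)² * 2.25 = 25 * 2.25 = 56.25

56.25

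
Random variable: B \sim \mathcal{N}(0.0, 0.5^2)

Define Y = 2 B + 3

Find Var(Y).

For Y = aB + b: Var(Y) = a² * Var(B)
Var(B) = 0.5^2 = 0.25
Var(Y) = 2² * 0.25 = 4 * 0.25 = 1

1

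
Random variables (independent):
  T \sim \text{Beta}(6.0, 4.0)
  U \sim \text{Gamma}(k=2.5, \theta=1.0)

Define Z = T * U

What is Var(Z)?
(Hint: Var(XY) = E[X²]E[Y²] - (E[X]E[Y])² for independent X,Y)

Var(XY) = E[X²]E[Y²] - (E[X]E[Y])²
E[T] = 0.6, Var(T) = 0.021818182
E[U] = 2.5, Var(U) = 2.5
E[T²] = 0.021818182 + 0.6² = 0.38181818
E[U²] = 2.5 + 2.5² = 8.75
Var(Z) = 0.38181818*8.75 - (0.6*2.5)²
= 3.3409091 - 2.25 = 1.0909091

1.0909091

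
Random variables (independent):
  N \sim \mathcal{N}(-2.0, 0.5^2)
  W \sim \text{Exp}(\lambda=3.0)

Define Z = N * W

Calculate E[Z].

For independent RVs: E[XY] = E[X]*E[Y]
E[N] = -2
E[W] = 0.33333333
E[Z] = -2 * 0.33333333 = -0.66666667

-0.66666667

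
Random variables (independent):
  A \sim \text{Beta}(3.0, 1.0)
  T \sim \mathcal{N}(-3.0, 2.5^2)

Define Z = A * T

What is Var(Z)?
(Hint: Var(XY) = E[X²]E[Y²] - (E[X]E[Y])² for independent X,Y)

Var(XY) = E[X²]E[Y²] - (E[X]E[Y])²
E[A] = 0.75, Var(A) = 0.0375
E[T] = -3, Var(T) = 6.25
E[A²] = 0.0375 + 0.75² = 0.6
E[T²] = 6.25 + (-3)² = 15.25
Var(Z) = 0.6*15.25 - (0.75*(-3))²
= 9.15 - 5.0625 = 4.0875

4.0875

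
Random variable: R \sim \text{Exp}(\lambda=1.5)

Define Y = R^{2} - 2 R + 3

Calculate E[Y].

E[Y] = 1*E[R²] - 2*E[R] + 3
E[R] = 0.66666667
E[R²] = Var(R) + (E[R])² = 0.44444444 + 0.44444444 = 0.88888889
E[Y] = 1*0.88888889 - 2*0.66666667 + 3 = 2.5555556

2.5555556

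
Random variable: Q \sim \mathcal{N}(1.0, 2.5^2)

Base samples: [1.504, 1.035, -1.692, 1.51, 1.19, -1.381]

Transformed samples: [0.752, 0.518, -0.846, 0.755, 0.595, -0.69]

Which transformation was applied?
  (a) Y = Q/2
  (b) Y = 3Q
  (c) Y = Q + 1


Checking option (a) Y = Q/2:
  Q = 1.504 -> Y = 0.752 ✓
  Q = 1.035 -> Y = 0.518 ✓
  Q = -1.692 -> Y = -0.846 ✓
All samples match this transformation.

(a) Q/2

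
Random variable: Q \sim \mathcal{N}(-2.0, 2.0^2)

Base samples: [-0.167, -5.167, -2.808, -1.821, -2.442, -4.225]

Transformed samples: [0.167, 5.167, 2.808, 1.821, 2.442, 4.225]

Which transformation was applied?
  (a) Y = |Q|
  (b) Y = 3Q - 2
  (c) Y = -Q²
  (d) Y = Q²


Checking option (a) Y = |Q|:
  Q = -0.167 -> Y = 0.167 ✓
  Q = -5.167 -> Y = 5.167 ✓
  Q = -2.808 -> Y = 2.808 ✓
All samples match this transformation.

(a) |Q|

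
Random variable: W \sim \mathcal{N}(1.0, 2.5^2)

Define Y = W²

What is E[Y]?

Using E[X²] = Var(X) + (E[X])²:
E[W] = 1
Var(W) = 2.5^2 = 6.25
E[W²] = 6.25 + 1² = 6.25 + 1 = 7.25

7.25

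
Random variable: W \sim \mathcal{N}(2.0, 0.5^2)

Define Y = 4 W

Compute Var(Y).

For Y = aW + b: Var(Y) = a² * Var(W)
Var(W) = 0.5^2 = 0.25
Var(Y) = 4² * 0.25 = 16 * 0.25 = 4

4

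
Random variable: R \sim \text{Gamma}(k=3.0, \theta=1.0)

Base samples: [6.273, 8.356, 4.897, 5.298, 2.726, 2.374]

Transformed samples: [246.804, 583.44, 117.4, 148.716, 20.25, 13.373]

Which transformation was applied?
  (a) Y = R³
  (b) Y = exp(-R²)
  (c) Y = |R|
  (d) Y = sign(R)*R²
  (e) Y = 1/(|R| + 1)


Checking option (a) Y = R³:
  R = 6.273 -> Y = 246.804 ✓
  R = 8.356 -> Y = 583.44 ✓
  R = 4.897 -> Y = 117.4 ✓
All samples match this transformation.

(a) R³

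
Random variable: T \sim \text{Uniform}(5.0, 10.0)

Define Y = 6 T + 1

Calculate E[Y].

For Y = 6T + 1:
E[Y] = 6 * E[T] + 1
E[T] = (5 + 10)/2 = 7.5
E[Y] = 6 * 7.5 + 1 = 46

46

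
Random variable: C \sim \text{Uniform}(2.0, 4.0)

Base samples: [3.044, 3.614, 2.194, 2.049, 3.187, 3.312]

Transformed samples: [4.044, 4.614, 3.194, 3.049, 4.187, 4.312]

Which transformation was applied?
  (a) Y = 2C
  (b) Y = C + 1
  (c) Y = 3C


Checking option (b) Y = C + 1:
  C = 3.044 -> Y = 4.044 ✓
  C = 3.614 -> Y = 4.614 ✓
  C = 2.194 -> Y = 3.194 ✓
All samples match this transformation.

(b) C + 1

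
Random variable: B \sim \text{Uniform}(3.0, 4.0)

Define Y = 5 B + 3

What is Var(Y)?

For Y = aB + b: Var(Y) = a² * Var(B)
Var(B) = (4 - 3)^2/12 = 0.083333333
Var(Y) = 5² * 0.083333333 = 25 * 0.083333333 = 2.0833333

2.0833333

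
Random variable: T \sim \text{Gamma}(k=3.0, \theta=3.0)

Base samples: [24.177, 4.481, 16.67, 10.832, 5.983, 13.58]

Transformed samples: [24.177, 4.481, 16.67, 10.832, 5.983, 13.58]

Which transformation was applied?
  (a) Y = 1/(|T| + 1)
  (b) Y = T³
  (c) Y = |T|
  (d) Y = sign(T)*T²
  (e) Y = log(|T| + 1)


Checking option (c) Y = |T|:
  T = 24.177 -> Y = 24.177 ✓
  T = 4.481 -> Y = 4.481 ✓
  T = 16.67 -> Y = 16.67 ✓
All samples match this transformation.

(c) |T|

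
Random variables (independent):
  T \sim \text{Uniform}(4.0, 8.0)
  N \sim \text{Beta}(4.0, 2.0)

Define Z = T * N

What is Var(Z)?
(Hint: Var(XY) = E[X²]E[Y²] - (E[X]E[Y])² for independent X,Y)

Var(XY) = E[X²]E[Y²] - (E[X]E[Y])²
E[T] = 6, Var(T) = 1.3333333
E[N] = 0.66666667, Var(N) = 0.031746032
E[T²] = 1.3333333 + 6² = 37.333333
E[N²] = 0.031746032 + 0.66666667² = 0.47619048
Var(Z) = 37.333333*0.47619048 - (6*0.66666667)²
= 17.777778 - 16 = 1.7777778

1.7777778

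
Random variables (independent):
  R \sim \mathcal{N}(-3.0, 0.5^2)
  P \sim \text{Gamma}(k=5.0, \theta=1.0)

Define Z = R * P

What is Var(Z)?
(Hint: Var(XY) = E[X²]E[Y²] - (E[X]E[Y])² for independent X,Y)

Var(XY) = E[X²]E[Y²] - (E[X]E[Y])²
E[R] = -3, Var(R) = 0.25
E[P] = 5, Var(P) = 5
E[R²] = 0.25 + (-3)² = 9.25
E[P²] = 5 + 5² = 30
Var(Z) = 9.25*30 - (-3*5)²
= 277.5 - 225 = 52.5

52.5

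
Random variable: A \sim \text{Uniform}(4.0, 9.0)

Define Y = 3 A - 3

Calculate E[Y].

For Y = 3A - 3:
E[Y] = 3 * E[A] - 3
E[A] = (4 + 9)/2 = 6.5
E[Y] = 3 * 6.5 - 3 = 16.5

16.5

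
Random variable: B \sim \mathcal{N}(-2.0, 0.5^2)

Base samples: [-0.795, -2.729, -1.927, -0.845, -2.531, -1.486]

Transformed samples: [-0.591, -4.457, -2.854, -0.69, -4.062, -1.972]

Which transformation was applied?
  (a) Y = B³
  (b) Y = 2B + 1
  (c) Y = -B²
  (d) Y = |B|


Checking option (b) Y = 2B + 1:
  B = -0.795 -> Y = -0.591 ✓
  B = -2.729 -> Y = -4.457 ✓
  B = -1.927 -> Y = -2.854 ✓
All samples match this transformation.

(b) 2B + 1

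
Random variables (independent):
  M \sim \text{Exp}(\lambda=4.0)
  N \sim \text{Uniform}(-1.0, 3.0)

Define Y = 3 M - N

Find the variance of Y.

For independent RVs: Var(aX + bY) = a²Var(X) + b²Var(Y)
Var(M) = 0.0625
Var(N) = 1.3333333
Var(Y) = 3²*0.0625 + (-1)²*1.3333333
= 9*0.0625 + 1*1.3333333 = 1.8958333

1.8958333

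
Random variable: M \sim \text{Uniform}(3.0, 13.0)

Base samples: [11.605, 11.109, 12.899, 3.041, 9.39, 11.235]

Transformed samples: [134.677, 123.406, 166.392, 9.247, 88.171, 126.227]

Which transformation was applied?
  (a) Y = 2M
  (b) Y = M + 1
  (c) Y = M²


Checking option (c) Y = M²:
  M = 11.605 -> Y = 134.677 ✓
  M = 11.109 -> Y = 123.406 ✓
  M = 12.899 -> Y = 166.392 ✓
All samples match this transformation.

(c) M²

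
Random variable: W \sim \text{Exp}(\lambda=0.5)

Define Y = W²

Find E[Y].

Using E[X²] = Var(X) + (E[X])²:
E[W] = 2
Var(W) = 1/0.5^2 = 4
E[W²] = 4 + 2² = 4 + 4 = 8

8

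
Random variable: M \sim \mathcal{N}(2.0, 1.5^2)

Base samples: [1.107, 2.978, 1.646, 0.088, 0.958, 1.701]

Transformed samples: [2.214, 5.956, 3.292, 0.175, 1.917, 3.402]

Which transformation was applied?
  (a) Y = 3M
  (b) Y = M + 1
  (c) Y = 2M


Checking option (c) Y = 2M:
  M = 1.107 -> Y = 2.214 ✓
  M = 2.978 -> Y = 5.956 ✓
  M = 1.646 -> Y = 3.292 ✓
All samples match this transformation.

(c) 2M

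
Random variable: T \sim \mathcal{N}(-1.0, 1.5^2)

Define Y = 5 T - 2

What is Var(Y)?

For Y = aT + b: Var(Y) = a² * Var(T)
Var(T) = 1.5^2 = 2.25
Var(Y) = 5² * 2.25 = 25 * 2.25 = 56.25

56.25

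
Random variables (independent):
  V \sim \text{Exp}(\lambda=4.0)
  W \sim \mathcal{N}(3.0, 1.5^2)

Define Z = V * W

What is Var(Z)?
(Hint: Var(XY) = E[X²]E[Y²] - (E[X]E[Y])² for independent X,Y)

Var(XY) = E[X²]E[Y²] - (E[X]E[Y])²
E[V] = 0.25, Var(V) = 0.0625
E[W] = 3, Var(W) = 2.25
E[V²] = 0.0625 + 0.25² = 0.125
E[W²] = 2.25 + 3² = 11.25
Var(Z) = 0.125*11.25 - (0.25*3)²
= 1.40625 - 0.5625 = 0.84375

0.84375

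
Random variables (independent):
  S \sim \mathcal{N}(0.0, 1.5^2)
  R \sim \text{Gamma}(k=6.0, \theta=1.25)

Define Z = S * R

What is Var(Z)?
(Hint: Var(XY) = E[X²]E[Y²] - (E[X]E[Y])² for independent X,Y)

Var(XY) = E[X²]E[Y²] - (E[X]E[Y])²
E[S] = 0, Var(S) = 2.25
E[R] = 7.5, Var(R) = 9.375
E[S²] = 2.25 + 0² = 2.25
E[R²] = 9.375 + 7.5² = 65.625
Var(Z) = 2.25*65.625 - (0*7.5)²
= 147.65625 - 0 = 147.65625

147.65625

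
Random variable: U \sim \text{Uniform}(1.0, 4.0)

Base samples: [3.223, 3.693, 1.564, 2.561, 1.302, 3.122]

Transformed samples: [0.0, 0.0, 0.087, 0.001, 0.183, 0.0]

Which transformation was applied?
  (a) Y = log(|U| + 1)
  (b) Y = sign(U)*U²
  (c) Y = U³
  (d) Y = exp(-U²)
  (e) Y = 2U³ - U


Checking option (d) Y = exp(-U²):
  U = 3.223 -> Y = 0.0 ✓
  U = 3.693 -> Y = 0.0 ✓
  U = 1.564 -> Y = 0.087 ✓
All samples match this transformation.

(d) exp(-U²)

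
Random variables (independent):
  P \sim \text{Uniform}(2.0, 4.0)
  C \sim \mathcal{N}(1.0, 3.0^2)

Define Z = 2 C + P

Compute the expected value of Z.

E[Z] = 1*E[P] + 2*E[C]
E[P] = 3
E[C] = 1
E[Z] = 1*3 + 2*1 = 5

5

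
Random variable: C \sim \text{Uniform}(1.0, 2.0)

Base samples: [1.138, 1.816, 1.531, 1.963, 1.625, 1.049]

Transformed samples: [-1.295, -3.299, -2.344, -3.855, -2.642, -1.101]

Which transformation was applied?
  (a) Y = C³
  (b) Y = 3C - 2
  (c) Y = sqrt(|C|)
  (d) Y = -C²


Checking option (d) Y = -C²:
  C = 1.138 -> Y = -1.295 ✓
  C = 1.816 -> Y = -3.299 ✓
  C = 1.531 -> Y = -2.344 ✓
All samples match this transformation.

(d) -C²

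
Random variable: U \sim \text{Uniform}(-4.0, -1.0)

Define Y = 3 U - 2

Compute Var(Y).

For Y = aU + b: Var(Y) = a² * Var(U)
Var(U) = (-1 + 4)^2/12 = 0.75
Var(Y) = 3² * 0.75 = 9 * 0.75 = 6.75

6.75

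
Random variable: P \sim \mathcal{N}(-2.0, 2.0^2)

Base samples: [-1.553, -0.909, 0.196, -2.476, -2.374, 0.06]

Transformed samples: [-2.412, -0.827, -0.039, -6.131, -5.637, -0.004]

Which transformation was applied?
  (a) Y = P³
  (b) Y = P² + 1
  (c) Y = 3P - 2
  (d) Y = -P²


Checking option (d) Y = -P²:
  P = -1.553 -> Y = -2.412 ✓
  P = -0.909 -> Y = -0.827 ✓
  P = 0.196 -> Y = -0.039 ✓
All samples match this transformation.

(d) -P²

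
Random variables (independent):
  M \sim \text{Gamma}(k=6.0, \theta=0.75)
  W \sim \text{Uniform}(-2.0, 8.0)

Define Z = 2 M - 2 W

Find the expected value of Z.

E[Z] = 2*E[M] - 2*E[W]
E[M] = 4.5
E[W] = 3
E[Z] = 2*4.5 - 2*3 = 3

3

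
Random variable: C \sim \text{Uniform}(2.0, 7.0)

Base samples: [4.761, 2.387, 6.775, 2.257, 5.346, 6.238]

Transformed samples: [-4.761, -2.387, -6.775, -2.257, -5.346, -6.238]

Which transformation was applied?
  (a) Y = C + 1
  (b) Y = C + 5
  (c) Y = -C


Checking option (c) Y = -C:
  C = 4.761 -> Y = -4.761 ✓
  C = 2.387 -> Y = -2.387 ✓
  C = 6.775 -> Y = -6.775 ✓
All samples match this transformation.

(c) -C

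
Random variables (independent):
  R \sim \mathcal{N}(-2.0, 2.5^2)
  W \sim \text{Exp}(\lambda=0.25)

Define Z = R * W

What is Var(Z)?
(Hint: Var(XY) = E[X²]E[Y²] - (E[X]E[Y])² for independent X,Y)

Var(XY) = E[X²]E[Y²] - (E[X]E[Y])²
E[R] = -2, Var(R) = 6.25
E[W] = 4, Var(W) = 16
E[R²] = 6.25 + (-2)² = 10.25
E[W²] = 16 + 4² = 32
Var(Z) = 10.25*32 - (-2*4)²
= 328 - 64 = 264

264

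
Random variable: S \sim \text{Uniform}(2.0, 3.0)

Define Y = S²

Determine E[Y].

Using E[X²] = Var(X) + (E[X])²:
E[S] = 2.5
Var(S) = (3 - 2)^2/12 = 0.083333333
E[S²] = 0.083333333 + 2.5² = 0.083333333 + 6.25 = 6.3333333

6.3333333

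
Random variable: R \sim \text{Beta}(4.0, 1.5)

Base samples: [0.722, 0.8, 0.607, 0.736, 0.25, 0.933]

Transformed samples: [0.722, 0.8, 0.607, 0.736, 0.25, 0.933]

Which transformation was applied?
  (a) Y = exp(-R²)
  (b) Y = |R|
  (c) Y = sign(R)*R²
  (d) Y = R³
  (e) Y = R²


Checking option (b) Y = |R|:
  R = 0.722 -> Y = 0.722 ✓
  R = 0.8 -> Y = 0.8 ✓
  R = 0.607 -> Y = 0.607 ✓
All samples match this transformation.

(b) |R|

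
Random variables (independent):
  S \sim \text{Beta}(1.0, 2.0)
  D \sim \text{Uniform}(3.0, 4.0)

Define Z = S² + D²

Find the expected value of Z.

E[Z] = E[S²] + E[D²]
E[S²] = Var(S) + E[S]² = 0.055555556 + 0.11111111 = 0.16666667
E[D²] = Var(D) + E[D]² = 0.083333333 + 12.25 = 12.333333
E[Z] = 0.16666667 + 12.333333 = 12.5

12.5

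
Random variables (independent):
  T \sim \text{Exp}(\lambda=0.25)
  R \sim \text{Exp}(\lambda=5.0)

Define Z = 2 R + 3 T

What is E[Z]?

E[Z] = 3*E[T] + 2*E[R]
E[T] = 4
E[R] = 0.2
E[Z] = 3*4 + 2*0.2 = 12.4

12.4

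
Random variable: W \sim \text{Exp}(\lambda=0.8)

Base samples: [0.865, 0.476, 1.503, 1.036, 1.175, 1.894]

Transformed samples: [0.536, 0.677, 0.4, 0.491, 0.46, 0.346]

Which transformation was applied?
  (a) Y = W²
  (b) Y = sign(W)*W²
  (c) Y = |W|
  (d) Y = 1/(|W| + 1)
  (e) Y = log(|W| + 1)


Checking option (d) Y = 1/(|W| + 1):
  W = 0.865 -> Y = 0.536 ✓
  W = 0.476 -> Y = 0.677 ✓
  W = 1.503 -> Y = 0.4 ✓
All samples match this transformation.

(d) 1/(|W| + 1)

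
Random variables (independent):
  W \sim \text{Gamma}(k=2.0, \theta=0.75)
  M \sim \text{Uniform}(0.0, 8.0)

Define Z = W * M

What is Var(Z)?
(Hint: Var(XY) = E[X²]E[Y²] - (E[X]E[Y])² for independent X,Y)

Var(XY) = E[X²]E[Y²] - (E[X]E[Y])²
E[W] = 1.5, Var(W) = 1.125
E[M] = 4, Var(M) = 5.3333333
E[W²] = 1.125 + 1.5² = 3.375
E[M²] = 5.3333333 + 4² = 21.333333
Var(Z) = 3.375*21.333333 - (1.5*4)²
= 72 - 36 = 36

36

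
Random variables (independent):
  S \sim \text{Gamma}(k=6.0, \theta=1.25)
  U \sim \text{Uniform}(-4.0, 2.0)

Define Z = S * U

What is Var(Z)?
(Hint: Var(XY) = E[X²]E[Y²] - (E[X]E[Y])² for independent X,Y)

Var(XY) = E[X²]E[Y²] - (E[X]E[Y])²
E[S] = 7.5, Var(S) = 9.375
E[U] = -1, Var(U) = 3
E[S²] = 9.375 + 7.5² = 65.625
E[U²] = 3 + (-1)² = 4
Var(Z) = 65.625*4 - (7.5*(-1))²
= 262.5 - 56.25 = 206.25

206.25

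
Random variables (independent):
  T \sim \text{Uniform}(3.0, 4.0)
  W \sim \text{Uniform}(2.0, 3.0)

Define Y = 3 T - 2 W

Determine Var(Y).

For independent RVs: Var(aX + bY) = a²Var(X) + b²Var(Y)
Var(T) = 0.083333333
Var(W) = 0.083333333
Var(Y) = 3²*0.083333333 + (-2)²*0.083333333
= 9*0.083333333 + 4*0.083333333 = 1.0833333

1.0833333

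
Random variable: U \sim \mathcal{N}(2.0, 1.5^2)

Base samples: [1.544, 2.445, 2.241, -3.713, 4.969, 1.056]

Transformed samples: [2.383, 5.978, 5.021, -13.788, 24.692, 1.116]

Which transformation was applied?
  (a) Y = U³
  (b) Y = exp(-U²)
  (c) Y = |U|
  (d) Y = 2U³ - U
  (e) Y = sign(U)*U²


Checking option (e) Y = sign(U)*U²:
  U = 1.544 -> Y = 2.383 ✓
  U = 2.445 -> Y = 5.978 ✓
  U = 2.241 -> Y = 5.021 ✓
All samples match this transformation.

(e) sign(U)*U²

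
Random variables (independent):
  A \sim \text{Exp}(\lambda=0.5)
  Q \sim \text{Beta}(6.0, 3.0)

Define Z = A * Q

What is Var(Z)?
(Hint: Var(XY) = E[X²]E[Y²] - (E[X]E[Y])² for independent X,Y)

Var(XY) = E[X²]E[Y²] - (E[X]E[Y])²
E[A] = 2, Var(A) = 4
E[Q] = 0.66666667, Var(Q) = 0.022222222
E[A²] = 4 + 2² = 8
E[Q²] = 0.022222222 + 0.66666667² = 0.46666667
Var(Z) = 8*0.46666667 - (2*0.66666667)²
= 3.7333333 - 1.7777778 = 1.9555556

1.9555556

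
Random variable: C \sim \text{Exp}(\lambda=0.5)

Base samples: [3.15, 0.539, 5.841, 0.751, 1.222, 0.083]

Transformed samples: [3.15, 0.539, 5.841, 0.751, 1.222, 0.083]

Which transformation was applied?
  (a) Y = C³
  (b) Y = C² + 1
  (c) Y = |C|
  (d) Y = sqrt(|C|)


Checking option (c) Y = |C|:
  C = 3.15 -> Y = 3.15 ✓
  C = 0.539 -> Y = 0.539 ✓
  C = 5.841 -> Y = 5.841 ✓
All samples match this transformation.

(c) |C|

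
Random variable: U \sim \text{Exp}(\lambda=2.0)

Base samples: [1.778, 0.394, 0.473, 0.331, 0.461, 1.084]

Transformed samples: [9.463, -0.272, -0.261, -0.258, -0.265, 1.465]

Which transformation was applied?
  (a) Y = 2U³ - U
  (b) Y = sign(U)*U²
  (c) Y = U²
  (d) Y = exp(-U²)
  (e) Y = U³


Checking option (a) Y = 2U³ - U:
  U = 1.778 -> Y = 9.463 ✓
  U = 0.394 -> Y = -0.272 ✓
  U = 0.473 -> Y = -0.261 ✓
All samples match this transformation.

(a) 2U³ - U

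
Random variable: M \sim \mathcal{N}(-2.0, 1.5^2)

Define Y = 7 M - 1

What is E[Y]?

For Y = 7M - 1:
E[Y] = 7 * E[M] - 1
E[M] = -2.0 = -2
E[Y] = 7 * (-2) - 1 = -15

-15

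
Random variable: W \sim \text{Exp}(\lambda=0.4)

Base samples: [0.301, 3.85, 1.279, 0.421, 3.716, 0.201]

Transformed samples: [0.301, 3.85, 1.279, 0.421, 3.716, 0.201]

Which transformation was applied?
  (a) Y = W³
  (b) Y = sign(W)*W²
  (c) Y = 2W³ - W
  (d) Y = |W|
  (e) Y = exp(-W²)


Checking option (d) Y = |W|:
  W = 0.301 -> Y = 0.301 ✓
  W = 3.85 -> Y = 3.85 ✓
  W = 1.279 -> Y = 1.279 ✓
All samples match this transformation.

(d) |W|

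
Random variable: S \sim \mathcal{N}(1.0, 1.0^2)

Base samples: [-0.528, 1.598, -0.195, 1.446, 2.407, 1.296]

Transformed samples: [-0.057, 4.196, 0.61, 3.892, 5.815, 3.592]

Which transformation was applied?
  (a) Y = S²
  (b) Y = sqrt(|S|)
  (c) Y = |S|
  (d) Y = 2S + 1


Checking option (d) Y = 2S + 1:
  S = -0.528 -> Y = -0.057 ✓
  S = 1.598 -> Y = 4.196 ✓
  S = -0.195 -> Y = 0.61 ✓
All samples match this transformation.

(d) 2S + 1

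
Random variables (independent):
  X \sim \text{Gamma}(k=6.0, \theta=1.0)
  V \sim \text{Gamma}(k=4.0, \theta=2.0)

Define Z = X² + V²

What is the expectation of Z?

E[Z] = E[X²] + E[V²]
E[X²] = Var(X) + E[X]² = 6 + 36 = 42
E[V²] = Var(V) + E[V]² = 16 + 64 = 80
E[Z] = 42 + 80 = 122

122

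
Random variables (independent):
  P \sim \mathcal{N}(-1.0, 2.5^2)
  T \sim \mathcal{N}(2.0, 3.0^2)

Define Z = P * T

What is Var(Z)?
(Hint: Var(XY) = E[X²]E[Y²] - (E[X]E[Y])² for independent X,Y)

Var(XY) = E[X²]E[Y²] - (E[X]E[Y])²
E[P] = -1, Var(P) = 6.25
E[T] = 2, Var(T) = 9
E[P²] = 6.25 + (-1)² = 7.25
E[T²] = 9 + 2² = 13
Var(Z) = 7.25*13 - (-1*2)²
= 94.25 - 4 = 90.25

90.25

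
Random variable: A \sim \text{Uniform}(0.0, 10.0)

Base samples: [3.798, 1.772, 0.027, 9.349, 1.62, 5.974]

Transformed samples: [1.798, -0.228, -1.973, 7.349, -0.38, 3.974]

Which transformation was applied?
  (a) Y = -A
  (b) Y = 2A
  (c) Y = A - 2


Checking option (c) Y = A - 2:
  A = 3.798 -> Y = 1.798 ✓
  A = 1.772 -> Y = -0.228 ✓
  A = 0.027 -> Y = -1.973 ✓
All samples match this transformation.

(c) A - 2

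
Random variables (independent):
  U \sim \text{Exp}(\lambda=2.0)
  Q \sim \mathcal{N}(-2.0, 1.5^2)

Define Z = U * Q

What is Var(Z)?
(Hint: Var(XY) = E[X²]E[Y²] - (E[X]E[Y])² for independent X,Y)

Var(XY) = E[X²]E[Y²] - (E[X]E[Y])²
E[U] = 0.5, Var(U) = 0.25
E[Q] = -2, Var(Q) = 2.25
E[U²] = 0.25 + 0.5² = 0.5
E[Q²] = 2.25 + (-2)² = 6.25
Var(Z) = 0.5*6.25 - (0.5*(-2))²
= 3.125 - 1 = 2.125

2.125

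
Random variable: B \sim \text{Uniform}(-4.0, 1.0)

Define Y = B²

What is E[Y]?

E[B²] = Var(B) + (E[B])² = 2.0833333 + 2.25 = 4.3333333

4.3333333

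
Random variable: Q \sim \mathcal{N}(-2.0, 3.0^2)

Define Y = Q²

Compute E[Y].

E[Q²] = Var(Q) + (E[Q])² = 9 + 4 = 13

13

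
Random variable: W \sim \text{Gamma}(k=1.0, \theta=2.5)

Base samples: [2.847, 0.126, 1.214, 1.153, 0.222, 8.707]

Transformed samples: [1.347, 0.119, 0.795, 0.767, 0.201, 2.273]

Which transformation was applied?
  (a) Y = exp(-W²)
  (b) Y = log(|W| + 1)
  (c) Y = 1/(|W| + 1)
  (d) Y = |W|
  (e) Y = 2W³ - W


Checking option (b) Y = log(|W| + 1):
  W = 2.847 -> Y = 1.347 ✓
  W = 0.126 -> Y = 0.119 ✓
  W = 1.214 -> Y = 0.795 ✓
All samples match this transformation.

(b) log(|W| + 1)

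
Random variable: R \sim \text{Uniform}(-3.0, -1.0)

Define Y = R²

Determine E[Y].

E[R²] = Var(R) + (E[R])² = 0.33333333 + 4 = 4.3333333

4.3333333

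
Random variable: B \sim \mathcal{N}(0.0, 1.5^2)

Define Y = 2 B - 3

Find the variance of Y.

For Y = aB + b: Var(Y) = a² * Var(B)
Var(B) = 1.5^2 = 2.25
Var(Y) = 2² * 2.25 = 4 * 2.25 = 9

9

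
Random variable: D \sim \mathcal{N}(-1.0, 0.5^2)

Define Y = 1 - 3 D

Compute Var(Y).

For Y = aD + b: Var(Y) = a² * Var(D)
Var(D) = 0.5^2 = 0.25
Var(Y) = (-3)² * 0.25 = 9 * 0.25 = 2.25

2.25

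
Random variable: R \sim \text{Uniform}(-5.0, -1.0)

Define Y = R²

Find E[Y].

Using E[X²] = Var(X) + (E[X])²:
E[R] = -3
Var(R) = (-1 + 5)^2/12 = 1.3333333
E[R²] = 1.3333333 + (-3)² = 1.3333333 + 9 = 10.333333

10.333333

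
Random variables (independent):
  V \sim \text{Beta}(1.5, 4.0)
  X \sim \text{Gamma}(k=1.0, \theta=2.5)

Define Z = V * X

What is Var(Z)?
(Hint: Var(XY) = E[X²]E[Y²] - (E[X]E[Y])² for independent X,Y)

Var(XY) = E[X²]E[Y²] - (E[X]E[Y])²
E[V] = 0.27272727, Var(V) = 0.03051494
E[X] = 2.5, Var(X) = 6.25
E[V²] = 0.03051494 + 0.27272727² = 0.1048951
E[X²] = 6.25 + 2.5² = 12.5
Var(Z) = 0.1048951*12.5 - (0.27272727*2.5)²
= 1.3111888 - 0.46487603 = 0.84631278

0.84631278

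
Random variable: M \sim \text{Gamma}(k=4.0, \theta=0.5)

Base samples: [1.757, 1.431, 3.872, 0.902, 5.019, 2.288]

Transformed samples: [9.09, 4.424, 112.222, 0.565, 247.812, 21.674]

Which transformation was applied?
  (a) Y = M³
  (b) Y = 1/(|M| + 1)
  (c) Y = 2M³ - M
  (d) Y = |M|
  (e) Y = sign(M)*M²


Checking option (c) Y = 2M³ - M:
  M = 1.757 -> Y = 9.09 ✓
  M = 1.431 -> Y = 4.424 ✓
  M = 3.872 -> Y = 112.222 ✓
All samples match this transformation.

(c) 2M³ - M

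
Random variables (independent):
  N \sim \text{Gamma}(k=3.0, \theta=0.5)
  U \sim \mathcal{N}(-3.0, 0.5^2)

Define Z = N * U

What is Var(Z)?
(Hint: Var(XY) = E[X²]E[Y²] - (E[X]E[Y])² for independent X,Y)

Var(XY) = E[X²]E[Y²] - (E[X]E[Y])²
E[N] = 1.5, Var(N) = 0.75
E[U] = -3, Var(U) = 0.25
E[N²] = 0.75 + 1.5² = 3
E[U²] = 0.25 + (-3)² = 9.25
Var(Z) = 3*9.25 - (1.5*(-3))²
= 27.75 - 20.25 = 7.5

7.5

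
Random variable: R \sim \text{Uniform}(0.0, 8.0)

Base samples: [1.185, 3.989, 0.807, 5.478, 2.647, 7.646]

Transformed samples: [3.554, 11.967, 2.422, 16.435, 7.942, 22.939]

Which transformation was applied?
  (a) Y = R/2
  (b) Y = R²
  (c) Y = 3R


Checking option (c) Y = 3R:
  R = 1.185 -> Y = 3.554 ✓
  R = 3.989 -> Y = 11.967 ✓
  R = 0.807 -> Y = 2.422 ✓
All samples match this transformation.

(c) 3R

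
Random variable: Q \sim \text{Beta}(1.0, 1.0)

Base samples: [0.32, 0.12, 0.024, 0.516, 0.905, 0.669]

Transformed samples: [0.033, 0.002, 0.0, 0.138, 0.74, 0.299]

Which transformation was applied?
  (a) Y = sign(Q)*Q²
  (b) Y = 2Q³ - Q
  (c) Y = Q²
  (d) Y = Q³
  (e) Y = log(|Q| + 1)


Checking option (d) Y = Q³:
  Q = 0.32 -> Y = 0.033 ✓
  Q = 0.12 -> Y = 0.002 ✓
  Q = 0.024 -> Y = 0.0 ✓
All samples match this transformation.

(d) Q³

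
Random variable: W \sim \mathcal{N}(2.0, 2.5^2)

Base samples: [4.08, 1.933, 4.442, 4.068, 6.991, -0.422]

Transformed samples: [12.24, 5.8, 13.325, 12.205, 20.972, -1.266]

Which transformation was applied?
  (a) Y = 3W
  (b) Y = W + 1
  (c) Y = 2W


Checking option (a) Y = 3W:
  W = 4.08 -> Y = 12.24 ✓
  W = 1.933 -> Y = 5.8 ✓
  W = 4.442 -> Y = 13.325 ✓
All samples match this transformation.

(a) 3W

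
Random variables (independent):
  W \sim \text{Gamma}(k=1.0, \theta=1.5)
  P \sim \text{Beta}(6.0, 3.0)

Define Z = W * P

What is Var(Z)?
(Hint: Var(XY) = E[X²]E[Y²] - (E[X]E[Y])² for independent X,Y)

Var(XY) = E[X²]E[Y²] - (E[X]E[Y])²
E[W] = 1.5, Var(W) = 2.25
E[P] = 0.66666667, Var(P) = 0.022222222
E[W²] = 2.25 + 1.5² = 4.5
E[P²] = 0.022222222 + 0.66666667² = 0.46666667
Var(Z) = 4.5*0.46666667 - (1.5*0.66666667)²
= 2.1 - 1 = 1.1

1.1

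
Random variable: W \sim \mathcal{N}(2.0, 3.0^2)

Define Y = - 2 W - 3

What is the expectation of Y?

For Y = -2W - 3:
E[Y] = -2 * E[W] - 3
E[W] = 2.0 = 2
E[Y] = -2 * 2 - 3 = -7

-7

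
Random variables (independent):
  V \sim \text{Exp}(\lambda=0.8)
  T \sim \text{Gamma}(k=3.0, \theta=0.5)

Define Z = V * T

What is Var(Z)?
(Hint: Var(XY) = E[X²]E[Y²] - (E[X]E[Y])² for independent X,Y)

Var(XY) = E[X²]E[Y²] - (E[X]E[Y])²
E[V] = 1.25, Var(V) = 1.5625
E[T] = 1.5, Var(T) = 0.75
E[V²] = 1.5625 + 1.25² = 3.125
E[T²] = 0.75 + 1.5² = 3
Var(Z) = 3.125*3 - (1.25*1.5)²
= 9.375 - 3.515625 = 5.859375

5.859375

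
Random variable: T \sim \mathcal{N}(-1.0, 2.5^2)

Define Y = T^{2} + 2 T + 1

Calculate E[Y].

E[Y] = 1*E[T²] + 2*E[T] + 1
E[T] = -1
E[T²] = Var(T) + (E[T])² = 6.25 + 1 = 7.25
E[Y] = 1*7.25 + 2*(-1) + 1 = 6.25

6.25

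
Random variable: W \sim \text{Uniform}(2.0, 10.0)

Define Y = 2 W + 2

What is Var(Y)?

For Y = aW + b: Var(Y) = a² * Var(W)
Var(W) = (10 - 2)^2/12 = 5.3333333
Var(Y) = 2² * 5.3333333 = 4 * 5.3333333 = 21.333333

21.333333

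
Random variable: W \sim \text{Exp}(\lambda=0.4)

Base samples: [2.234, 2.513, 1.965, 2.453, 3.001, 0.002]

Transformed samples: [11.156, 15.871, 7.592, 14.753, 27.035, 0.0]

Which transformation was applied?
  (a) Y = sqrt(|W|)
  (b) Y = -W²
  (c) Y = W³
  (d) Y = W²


Checking option (c) Y = W³:
  W = 2.234 -> Y = 11.156 ✓
  W = 2.513 -> Y = 15.871 ✓
  W = 1.965 -> Y = 7.592 ✓
All samples match this transformation.

(c) W³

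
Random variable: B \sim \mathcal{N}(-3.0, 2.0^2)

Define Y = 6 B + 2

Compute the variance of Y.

For Y = aB + b: Var(Y) = a² * Var(B)
Var(B) = 2.0^2 = 4
Var(Y) = 6² * 4 = 36 * 4 = 144

144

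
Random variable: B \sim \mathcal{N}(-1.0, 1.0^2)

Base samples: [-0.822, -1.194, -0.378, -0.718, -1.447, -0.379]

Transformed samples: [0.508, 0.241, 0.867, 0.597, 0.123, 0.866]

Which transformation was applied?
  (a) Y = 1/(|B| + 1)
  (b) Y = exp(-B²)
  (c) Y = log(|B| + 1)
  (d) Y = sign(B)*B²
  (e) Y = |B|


Checking option (b) Y = exp(-B²):
  B = -0.822 -> Y = 0.508 ✓
  B = -1.194 -> Y = 0.241 ✓
  B = -0.378 -> Y = 0.867 ✓
All samples match this transformation.

(b) exp(-B²)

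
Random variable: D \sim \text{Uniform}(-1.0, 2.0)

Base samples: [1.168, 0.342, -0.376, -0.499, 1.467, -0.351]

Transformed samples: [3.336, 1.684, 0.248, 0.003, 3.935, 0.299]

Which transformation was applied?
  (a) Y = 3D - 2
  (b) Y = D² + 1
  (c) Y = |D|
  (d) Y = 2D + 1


Checking option (d) Y = 2D + 1:
  D = 1.168 -> Y = 3.336 ✓
  D = 0.342 -> Y = 1.684 ✓
  D = -0.376 -> Y = 0.248 ✓
All samples match this transformation.

(d) 2D + 1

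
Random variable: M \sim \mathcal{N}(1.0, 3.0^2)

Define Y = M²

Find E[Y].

E[M²] = Var(M) + (E[M])² = 9 + 1 = 10

10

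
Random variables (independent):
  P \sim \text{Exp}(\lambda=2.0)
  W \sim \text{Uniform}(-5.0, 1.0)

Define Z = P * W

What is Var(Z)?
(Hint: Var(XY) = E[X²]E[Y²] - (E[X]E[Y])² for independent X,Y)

Var(XY) = E[X²]E[Y²] - (E[X]E[Y])²
E[P] = 0.5, Var(P) = 0.25
E[W] = -2, Var(W) = 3
E[P²] = 0.25 + 0.5² = 0.5
E[W²] = 3 + (-2)² = 7
Var(Z) = 0.5*7 - (0.5*(-2))²
= 3.5 - 1 = 2.5

2.5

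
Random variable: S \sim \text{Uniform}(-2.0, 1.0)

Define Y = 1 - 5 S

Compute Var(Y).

For Y = aS + b: Var(Y) = a² * Var(S)
Var(S) = (1 + 2)^2/12 = 0.75
Var(Y) = (-5)² * 0.75 = 25 * 0.75 = 18.75

18.75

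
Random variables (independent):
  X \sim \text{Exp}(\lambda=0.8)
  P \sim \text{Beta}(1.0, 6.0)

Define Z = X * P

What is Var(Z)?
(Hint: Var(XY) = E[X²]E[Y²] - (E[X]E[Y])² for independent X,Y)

Var(XY) = E[X²]E[Y²] - (E[X]E[Y])²
E[X] = 1.25, Var(X) = 1.5625
E[P] = 0.14285714, Var(P) = 0.015306122
E[X²] = 1.5625 + 1.25² = 3.125
E[P²] = 0.015306122 + 0.14285714² = 0.035714286
Var(Z) = 3.125*0.035714286 - (1.25*0.14285714)²
= 0.11160714 - 0.031887755 = 0.079719388

0.079719388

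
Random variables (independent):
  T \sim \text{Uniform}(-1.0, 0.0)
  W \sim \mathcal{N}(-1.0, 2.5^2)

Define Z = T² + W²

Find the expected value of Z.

E[Z] = E[T²] + E[W²]
E[T²] = Var(T) + E[T]² = 0.083333333 + 0.25 = 0.33333333
E[W²] = Var(W) + E[W]² = 6.25 + 1 = 7.25
E[Z] = 0.33333333 + 7.25 = 7.5833333

7.5833333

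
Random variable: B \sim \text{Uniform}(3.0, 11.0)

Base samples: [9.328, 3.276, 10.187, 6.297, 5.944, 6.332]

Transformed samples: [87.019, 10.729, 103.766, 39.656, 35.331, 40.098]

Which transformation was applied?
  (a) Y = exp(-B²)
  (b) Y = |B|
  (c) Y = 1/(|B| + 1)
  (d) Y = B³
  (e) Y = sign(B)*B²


Checking option (e) Y = sign(B)*B²:
  B = 9.328 -> Y = 87.019 ✓
  B = 3.276 -> Y = 10.729 ✓
  B = 10.187 -> Y = 103.766 ✓
All samples match this transformation.

(e) sign(B)*B²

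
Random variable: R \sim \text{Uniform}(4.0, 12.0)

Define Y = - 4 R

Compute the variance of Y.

For Y = aR + b: Var(Y) = a² * Var(R)
Var(R) = (12 - 4)^2/12 = 5.3333333
Var(Y) = (-4)² * 5.3333333 = 16 * 5.3333333 = 85.333333

85.333333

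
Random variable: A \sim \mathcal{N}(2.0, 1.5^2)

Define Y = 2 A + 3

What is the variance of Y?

For Y = aA + b: Var(Y) = a² * Var(A)
Var(A) = 1.5^2 = 2.25
Var(Y) = 2² * 2.25 = 4 * 2.25 = 9

9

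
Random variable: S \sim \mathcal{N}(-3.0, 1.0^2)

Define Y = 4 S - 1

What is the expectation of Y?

For Y = 4S - 1:
E[Y] = 4 * E[S] - 1
E[S] = -3.0 = -3
E[Y] = 4 * (-3) - 1 = -13

-13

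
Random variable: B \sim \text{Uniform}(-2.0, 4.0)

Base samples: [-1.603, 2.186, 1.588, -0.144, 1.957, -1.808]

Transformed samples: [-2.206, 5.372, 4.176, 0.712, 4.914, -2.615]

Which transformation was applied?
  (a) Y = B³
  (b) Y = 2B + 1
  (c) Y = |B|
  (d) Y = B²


Checking option (b) Y = 2B + 1:
  B = -1.603 -> Y = -2.206 ✓
  B = 2.186 -> Y = 5.372 ✓
  B = 1.588 -> Y = 4.176 ✓
All samples match this transformation.

(b) 2B + 1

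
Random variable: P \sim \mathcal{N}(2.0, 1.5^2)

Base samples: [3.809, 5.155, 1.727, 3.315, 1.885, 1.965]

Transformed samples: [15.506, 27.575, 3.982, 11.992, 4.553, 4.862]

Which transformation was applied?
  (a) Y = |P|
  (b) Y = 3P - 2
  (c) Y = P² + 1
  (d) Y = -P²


Checking option (c) Y = P² + 1:
  P = 3.809 -> Y = 15.506 ✓
  P = 5.155 -> Y = 27.575 ✓
  P = 1.727 -> Y = 3.982 ✓
All samples match this transformation.

(c) P² + 1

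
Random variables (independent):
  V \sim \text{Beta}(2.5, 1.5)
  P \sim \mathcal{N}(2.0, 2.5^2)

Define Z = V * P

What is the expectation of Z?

For independent RVs: E[XY] = E[X]*E[Y]
E[V] = 0.625
E[P] = 2
E[Z] = 0.625 * 2 = 1.25

1.25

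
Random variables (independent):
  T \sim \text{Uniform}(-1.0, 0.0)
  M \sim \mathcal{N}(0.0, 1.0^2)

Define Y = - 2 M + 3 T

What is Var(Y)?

For independent RVs: Var(aX + bY) = a²Var(X) + b²Var(Y)
Var(T) = 0.083333333
Var(M) = 1
Var(Y) = 3²*0.083333333 + (-2)²*1
= 9*0.083333333 + 4*1 = 4.75

4.75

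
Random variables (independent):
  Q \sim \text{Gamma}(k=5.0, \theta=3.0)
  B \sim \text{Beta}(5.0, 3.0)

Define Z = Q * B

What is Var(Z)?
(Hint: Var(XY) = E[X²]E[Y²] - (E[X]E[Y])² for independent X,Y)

Var(XY) = E[X²]E[Y²] - (E[X]E[Y])²
E[Q] = 15, Var(Q) = 45
E[B] = 0.625, Var(B) = 0.026041667
E[Q²] = 45 + 15² = 270
E[B²] = 0.026041667 + 0.625² = 0.41666667
Var(Z) = 270*0.41666667 - (15*0.625)²
= 112.5 - 87.890625 = 24.609375

24.609375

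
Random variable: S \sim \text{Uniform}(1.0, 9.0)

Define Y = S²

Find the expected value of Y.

Using E[X²] = Var(X) + (E[X])²:
E[S] = 5
Var(S) = (9 - 1)^2/12 = 5.3333333
E[S²] = 5.3333333 + 5² = 5.3333333 + 25 = 30.333333

30.333333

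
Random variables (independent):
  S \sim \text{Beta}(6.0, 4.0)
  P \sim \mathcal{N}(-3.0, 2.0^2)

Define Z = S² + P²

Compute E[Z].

E[Z] = E[S²] + E[P²]
E[S²] = Var(S) + E[S]² = 0.021818182 + 0.36 = 0.38181818
E[P²] = Var(P) + E[P]² = 4 + 9 = 13
E[Z] = 0.38181818 + 13 = 13.381818

13.381818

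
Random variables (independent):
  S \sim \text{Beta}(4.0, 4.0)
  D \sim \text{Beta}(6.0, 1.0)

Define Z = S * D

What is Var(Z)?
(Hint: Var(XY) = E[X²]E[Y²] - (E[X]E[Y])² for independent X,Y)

Var(XY) = E[X²]E[Y²] - (E[X]E[Y])²
E[S] = 0.5, Var(S) = 0.027777778
E[D] = 0.85714286, Var(D) = 0.015306122
E[S²] = 0.027777778 + 0.5² = 0.27777778
E[D²] = 0.015306122 + 0.85714286² = 0.75
Var(Z) = 0.27777778*0.75 - (0.5*0.85714286)²
= 0.20833333 - 0.18367347 = 0.024659864

0.024659864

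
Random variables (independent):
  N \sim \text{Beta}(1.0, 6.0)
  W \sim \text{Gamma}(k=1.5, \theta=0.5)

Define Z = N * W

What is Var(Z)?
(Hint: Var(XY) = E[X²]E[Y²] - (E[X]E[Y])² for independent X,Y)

Var(XY) = E[X²]E[Y²] - (E[X]E[Y])²
E[N] = 0.14285714, Var(N) = 0.015306122
E[W] = 0.75, Var(W) = 0.375
E[N²] = 0.015306122 + 0.14285714² = 0.035714286
E[W²] = 0.375 + 0.75² = 0.9375
Var(Z) = 0.035714286*0.9375 - (0.14285714*0.75)²
= 0.033482143 - 0.011479592 = 0.022002551

0.022002551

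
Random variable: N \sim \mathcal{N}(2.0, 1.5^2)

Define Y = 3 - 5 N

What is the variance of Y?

For Y = aN + b: Var(Y) = a² * Var(N)
Var(N) = 1.5^2 = 2.25
Var(Y) = (-5)² * 2.25 = 25 * 2.25 = 56.25

56.25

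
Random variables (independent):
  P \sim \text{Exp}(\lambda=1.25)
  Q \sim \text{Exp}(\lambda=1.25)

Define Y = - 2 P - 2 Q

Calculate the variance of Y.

For independent RVs: Var(aX + bY) = a²Var(X) + b²Var(Y)
Var(P) = 0.64
Var(Q) = 0.64
Var(Y) = (-2)²*0.64 + (-2)²*0.64
= 4*0.64 + 4*0.64 = 5.12

5.12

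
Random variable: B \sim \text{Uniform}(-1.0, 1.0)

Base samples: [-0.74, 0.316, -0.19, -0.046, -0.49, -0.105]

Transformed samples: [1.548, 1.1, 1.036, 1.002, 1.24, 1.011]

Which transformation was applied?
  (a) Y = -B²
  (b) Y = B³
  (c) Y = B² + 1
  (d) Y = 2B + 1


Checking option (c) Y = B² + 1:
  B = -0.74 -> Y = 1.548 ✓
  B = 0.316 -> Y = 1.1 ✓
  B = -0.19 -> Y = 1.036 ✓
All samples match this transformation.

(c) B² + 1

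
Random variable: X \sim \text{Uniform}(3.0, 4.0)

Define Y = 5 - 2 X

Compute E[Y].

For Y = -2X + 5:
E[Y] = -2 * E[X] + 5
E[X] = (3 + 4)/2 = 3.5
E[Y] = -2 * 3.5 + 5 = -2

-2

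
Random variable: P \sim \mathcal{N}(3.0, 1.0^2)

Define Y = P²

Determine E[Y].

E[P²] = Var(P) + (E[P])² = 1 + 9 = 10

10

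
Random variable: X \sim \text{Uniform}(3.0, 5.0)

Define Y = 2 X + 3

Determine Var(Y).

For Y = aX + b: Var(Y) = a² * Var(X)
Var(X) = (5 - 3)^2/12 = 0.33333333
Var(Y) = 2² * 0.33333333 = 4 * 0.33333333 = 1.3333333

1.3333333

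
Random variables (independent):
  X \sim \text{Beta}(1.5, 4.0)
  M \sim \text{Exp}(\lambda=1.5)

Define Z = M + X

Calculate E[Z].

E[Z] = 1*E[X] + 1*E[M]
E[X] = 0.27272727
E[M] = 0.66666667
E[Z] = 1*0.27272727 + 1*0.66666667 = 0.93939394

0.93939394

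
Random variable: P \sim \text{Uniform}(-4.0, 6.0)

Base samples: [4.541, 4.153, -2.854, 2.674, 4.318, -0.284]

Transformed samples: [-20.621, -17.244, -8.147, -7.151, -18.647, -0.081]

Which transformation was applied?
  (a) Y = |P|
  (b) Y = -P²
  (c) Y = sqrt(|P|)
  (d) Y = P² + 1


Checking option (b) Y = -P²:
  P = 4.541 -> Y = -20.621 ✓
  P = 4.153 -> Y = -17.244 ✓
  P = -2.854 -> Y = -8.147 ✓
All samples match this transformation.

(b) -P²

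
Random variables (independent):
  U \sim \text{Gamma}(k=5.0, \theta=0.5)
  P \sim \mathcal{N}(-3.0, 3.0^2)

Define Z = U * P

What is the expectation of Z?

For independent RVs: E[XY] = E[X]*E[Y]
E[U] = 2.5
E[P] = -3
E[Z] = 2.5 * (-3) = -7.5

-7.5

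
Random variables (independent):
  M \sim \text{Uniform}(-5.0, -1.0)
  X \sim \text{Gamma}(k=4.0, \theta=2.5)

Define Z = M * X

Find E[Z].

For independent RVs: E[XY] = E[X]*E[Y]
E[M] = -3
E[X] = 10
E[Z] = -3 * 10 = -30

-30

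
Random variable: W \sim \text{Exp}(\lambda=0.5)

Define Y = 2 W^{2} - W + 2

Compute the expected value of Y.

E[Y] = 2*E[W²] - 1*E[W] + 2
E[W] = 2
E[W²] = Var(W) + (E[W])² = 4 + 4 = 8
E[Y] = 2*8 - 1*2 + 2 = 16

16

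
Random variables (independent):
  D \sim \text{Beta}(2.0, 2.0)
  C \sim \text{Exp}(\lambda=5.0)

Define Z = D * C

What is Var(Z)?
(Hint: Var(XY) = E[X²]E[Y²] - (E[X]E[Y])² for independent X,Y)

Var(XY) = E[X²]E[Y²] - (E[X]E[Y])²
E[D] = 0.5, Var(D) = 0.05
E[C] = 0.2, Var(C) = 0.04
E[D²] = 0.05 + 0.5² = 0.3
E[C²] = 0.04 + 0.2² = 0.08
Var(Z) = 0.3*0.08 - (0.5*0.2)²
= 0.024 - 0.01 = 0.014

0.014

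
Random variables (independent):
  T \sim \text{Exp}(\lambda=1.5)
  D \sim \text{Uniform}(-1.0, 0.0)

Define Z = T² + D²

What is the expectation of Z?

E[Z] = E[T²] + E[D²]
E[T²] = Var(T) + E[T]² = 0.44444444 + 0.44444444 = 0.88888889
E[D²] = Var(D) + E[D]² = 0.083333333 + 0.25 = 0.33333333
E[Z] = 0.88888889 + 0.33333333 = 1.2222222

1.2222222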